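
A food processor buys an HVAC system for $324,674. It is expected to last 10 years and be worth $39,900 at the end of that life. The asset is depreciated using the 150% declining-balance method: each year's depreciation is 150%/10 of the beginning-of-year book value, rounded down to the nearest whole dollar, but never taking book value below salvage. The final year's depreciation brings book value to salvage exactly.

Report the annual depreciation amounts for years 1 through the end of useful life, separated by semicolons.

Depreciable base = $324,674 − $39,900 = $284,774.
Year 1: ⌊$324,674 × 150%/10⌋ = $48,701. Book value $275,973.
Year 2: ⌊$275,973 × 150%/10⌋ = $41,395. Book value $234,578.
Year 3: ⌊$234,578 × 150%/10⌋ = $35,186. Book value $199,392.
Year 4: ⌊$199,392 × 150%/10⌋ = $29,908. Book value $169,484.
Year 5: ⌊$169,484 × 150%/10⌋ = $25,422. Book value $144,062.
Year 6: ⌊$144,062 × 150%/10⌋ = $21,609. Book value $122,453.
Year 7: ⌊$122,453 × 150%/10⌋ = $18,367. Book value $104,086.
Year 8: ⌊$104,086 × 150%/10⌋ = $15,612. Book value $88,474.
Year 9: ⌊$88,474 × 150%/10⌋ = $13,271. Book value $75,203.
Year 10 (final): $75,203 − $39,900 = $35,303. Book value $39,900.

$48,701; $41,395; $35,186; $29,908; $25,422; $21,609; $18,367; $15,612; $13,271; $35,303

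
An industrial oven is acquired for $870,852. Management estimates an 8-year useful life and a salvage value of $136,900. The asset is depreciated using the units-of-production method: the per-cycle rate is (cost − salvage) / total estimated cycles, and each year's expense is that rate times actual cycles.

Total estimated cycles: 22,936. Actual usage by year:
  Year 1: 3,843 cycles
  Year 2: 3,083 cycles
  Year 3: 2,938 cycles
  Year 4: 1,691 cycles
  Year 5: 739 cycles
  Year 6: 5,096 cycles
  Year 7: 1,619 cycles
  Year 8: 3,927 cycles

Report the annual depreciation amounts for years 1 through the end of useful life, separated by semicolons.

Depreciable base = $870,852 − $136,900 = $733,952.
Rate = $733,952 / 22,936 cycles = $32 per cycle.
Year 1: 3,843 × $32 = $122,976. Book value $747,876.
Year 2: 3,083 × $32 = $98,656. Book value $649,220.
Year 3: 2,938 × $32 = $94,016. Book value $555,204.
Year 4: 1,691 × $32 = $54,112. Book value $501,092.
Year 5: 739 × $32 = $23,648. Book value $477,444.
Year 6: 5,096 × $32 = $163,072. Book value $314,372.
Year 7: 1,619 × $32 = $51,808. Book value $262,564.
Year 8: 3,927 × $32 = $125,664. Book value $136,900.

$122,976; $98,656; $94,016; $54,112; $23,648; $163,072; $51,808; $125,664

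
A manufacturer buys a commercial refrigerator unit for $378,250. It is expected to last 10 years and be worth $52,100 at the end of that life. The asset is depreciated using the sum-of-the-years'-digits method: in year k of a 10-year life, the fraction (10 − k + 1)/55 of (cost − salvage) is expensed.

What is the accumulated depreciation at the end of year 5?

$237,200

Depreciable base = $378,250 − $52,100 = $326,150.
Sum of the years' digits = 10+9+8+7+6+5+4+3+2+1 = 55.
Year 1: $326,150 × 10/55 = $59,300. Book value $318,950.
Year 2: $326,150 × 9/55 = $53,370. Book value $265,580.
Year 3: $326,150 × 8/55 = $47,440. Book value $218,140.
Year 4: $326,150 × 7/55 = $41,510. Book value $176,630.
Year 5: $326,150 × 6/55 = $35,580. Book value $141,050.
Accumulated through year 5 = $378,250 − $141,050 = $237,200.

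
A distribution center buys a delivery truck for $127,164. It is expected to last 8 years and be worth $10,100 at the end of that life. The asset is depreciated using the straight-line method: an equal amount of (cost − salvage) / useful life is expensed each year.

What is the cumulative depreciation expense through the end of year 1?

$14,633

Depreciable base = $127,164 − $10,100 = $117,064.
Annual expense = $117,064 / 8 = $14,633.
End of year 1: book value $112,531.
Accumulated through year 1 = $127,164 − $112,531 = $14,633.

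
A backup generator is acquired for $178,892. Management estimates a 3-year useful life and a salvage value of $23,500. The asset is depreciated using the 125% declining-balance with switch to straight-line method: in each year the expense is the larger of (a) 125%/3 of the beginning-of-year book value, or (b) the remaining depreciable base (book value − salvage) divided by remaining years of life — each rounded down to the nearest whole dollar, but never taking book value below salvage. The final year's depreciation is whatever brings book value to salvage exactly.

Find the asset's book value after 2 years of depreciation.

$60,874

Depreciable base = $178,892 − $23,500 = $155,392.
Year 1: DB = ⌊$178,892 × 125%/3⌋ = $74,538; SL = ⌊$155,392/3⌋ = $51,797 → take DB $74,538. Book value $104,354.
Year 2: DB = ⌊$104,354 × 125%/3⌋ = $43,480; SL = ⌊$80,854/2⌋ = $40,427 → take DB $43,480. Book value $60,874.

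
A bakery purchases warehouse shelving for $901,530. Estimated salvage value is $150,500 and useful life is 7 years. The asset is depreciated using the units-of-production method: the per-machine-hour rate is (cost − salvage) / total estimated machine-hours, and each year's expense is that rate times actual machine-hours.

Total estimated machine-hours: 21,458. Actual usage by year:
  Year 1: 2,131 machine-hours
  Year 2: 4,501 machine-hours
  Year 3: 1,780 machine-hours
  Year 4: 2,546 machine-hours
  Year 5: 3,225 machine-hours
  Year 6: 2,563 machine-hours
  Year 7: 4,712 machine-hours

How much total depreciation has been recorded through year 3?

$294,420

Depreciable base = $901,530 − $150,500 = $751,030.
Rate = $751,030 / 21,458 machine-hours = $35 per machine-hour.
Year 1: 2,131 × $35 = $74,585. Book value $826,945.
Year 2: 4,501 × $35 = $157,535. Book value $669,410.
Year 3: 1,780 × $35 = $62,300. Book value $607,110.
Accumulated through year 3 = $901,530 − $607,110 = $294,420.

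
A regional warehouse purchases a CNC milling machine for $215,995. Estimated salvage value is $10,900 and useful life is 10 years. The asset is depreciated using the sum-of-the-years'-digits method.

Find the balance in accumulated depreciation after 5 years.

Depreciable base = $215,995 − $10,900 = $205,095.
Sum of the years' digits = 10+9+8+7+6+5+4+3+2+1 = 55.
Year 1: $205,095 × 10/55 = $37,290. Book value $178,705.
Year 2: $205,095 × 9/55 = $33,561. Book value $145,144.
Year 3: $205,095 × 8/55 = $29,832. Book value $115,312.
Year 4: $205,095 × 7/55 = $26,103. Book value $89,209.
Year 5: $205,095 × 6/55 = $22,374. Book value $66,835.
Accumulated through year 5 = $215,995 − $66,835 = $149,160.

$149,160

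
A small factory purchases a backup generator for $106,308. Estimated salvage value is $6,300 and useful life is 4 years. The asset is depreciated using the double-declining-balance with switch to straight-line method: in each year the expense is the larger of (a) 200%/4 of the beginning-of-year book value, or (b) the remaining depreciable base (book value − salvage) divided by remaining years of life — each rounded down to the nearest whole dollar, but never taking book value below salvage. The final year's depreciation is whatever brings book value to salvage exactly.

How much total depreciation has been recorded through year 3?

$93,019

Depreciable base = $106,308 − $6,300 = $100,008.
Year 1: DB = ⌊$106,308 × 200%/4⌋ = $53,154; SL = ⌊$100,008/4⌋ = $25,002 → take DB $53,154. Book value $53,154.
Year 2: DB = ⌊$53,154 × 200%/4⌋ = $26,577; SL = ⌊$46,854/3⌋ = $15,618 → take DB $26,577. Book value $26,577.
Year 3: DB = ⌊$26,577 × 200%/4⌋ = $13,288; SL = ⌊$20,277/2⌋ = $10,138 → take DB $13,288. Book value $13,289.
Accumulated through year 3 = $106,308 − $13,289 = $93,019.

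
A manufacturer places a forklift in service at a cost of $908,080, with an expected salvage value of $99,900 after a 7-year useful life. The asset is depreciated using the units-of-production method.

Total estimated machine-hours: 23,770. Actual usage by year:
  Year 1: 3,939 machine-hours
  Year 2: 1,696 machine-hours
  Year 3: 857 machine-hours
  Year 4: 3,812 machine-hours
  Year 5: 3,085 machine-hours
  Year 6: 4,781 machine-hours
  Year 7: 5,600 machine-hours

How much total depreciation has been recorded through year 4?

Depreciable base = $908,080 − $99,900 = $808,180.
Rate = $808,180 / 23,770 machine-hours = $34 per machine-hour.
Year 1: 3,939 × $34 = $133,926. Book value $774,154.
Year 2: 1,696 × $34 = $57,664. Book value $716,490.
Year 3: 857 × $34 = $29,138. Book value $687,352.
Year 4: 3,812 × $34 = $129,608. Book value $557,744.
Accumulated through year 4 = $908,080 − $557,744 = $350,336.

$350,336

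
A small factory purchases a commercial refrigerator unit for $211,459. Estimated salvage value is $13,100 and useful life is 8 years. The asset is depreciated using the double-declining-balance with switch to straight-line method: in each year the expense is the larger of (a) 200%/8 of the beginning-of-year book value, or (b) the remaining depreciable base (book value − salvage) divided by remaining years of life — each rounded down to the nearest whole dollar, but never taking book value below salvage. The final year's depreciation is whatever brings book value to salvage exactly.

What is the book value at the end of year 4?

Depreciable base = $211,459 − $13,100 = $198,359.
Year 1: DB = ⌊$211,459 × 200%/8⌋ = $52,864; SL = ⌊$198,359/8⌋ = $24,794 → take DB $52,864. Book value $158,595.
Year 2: DB = ⌊$158,595 × 200%/8⌋ = $39,648; SL = ⌊$145,495/7⌋ = $20,785 → take DB $39,648. Book value $118,947.
Year 3: DB = ⌊$118,947 × 200%/8⌋ = $29,736; SL = ⌊$105,847/6⌋ = $17,641 → take DB $29,736. Book value $89,211.
Year 4: DB = ⌊$89,211 × 200%/8⌋ = $22,302; SL = ⌊$76,111/5⌋ = $15,222 → take DB $22,302. Book value $66,909.

$66,909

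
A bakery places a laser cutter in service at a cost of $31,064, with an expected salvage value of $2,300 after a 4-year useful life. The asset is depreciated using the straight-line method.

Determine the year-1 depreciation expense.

Depreciable base = $31,064 − $2,300 = $28,764.
Annual expense = $28,764 / 4 = $7,191.

$7,191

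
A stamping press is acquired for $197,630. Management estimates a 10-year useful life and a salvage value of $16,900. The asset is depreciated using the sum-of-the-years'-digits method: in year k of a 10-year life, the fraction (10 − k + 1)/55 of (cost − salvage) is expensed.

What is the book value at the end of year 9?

$20,186

Depreciable base = $197,630 − $16,900 = $180,730.
Sum of the years' digits = 10+9+8+7+6+5+4+3+2+1 = 55.
Year 1: $180,730 × 10/55 = $32,860. Book value $164,770.
Year 2: $180,730 × 9/55 = $29,574. Book value $135,196.
Year 3: $180,730 × 8/55 = $26,288. Book value $108,908.
Year 4: $180,730 × 7/55 = $23,002. Book value $85,906.
Year 5: $180,730 × 6/55 = $19,716. Book value $66,190.
Year 6: $180,730 × 5/55 = $16,430. Book value $49,760.
Year 7: $180,730 × 4/55 = $13,144. Book value $36,616.
Year 8: $180,730 × 3/55 = $9,858. Book value $26,758.
Year 9: $180,730 × 2/55 = $6,572. Book value $20,186.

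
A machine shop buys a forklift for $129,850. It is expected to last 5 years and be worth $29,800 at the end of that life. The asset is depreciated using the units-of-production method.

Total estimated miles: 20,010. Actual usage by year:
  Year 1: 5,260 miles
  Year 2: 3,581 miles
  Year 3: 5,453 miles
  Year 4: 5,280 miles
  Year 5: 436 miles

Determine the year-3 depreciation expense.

Depreciable base = $129,850 − $29,800 = $100,050.
Rate = $100,050 / 20,010 miles = $5 per mile.
Year 1: 5,260 × $5 = $26,300. Book value $103,550.
Year 2: 3,581 × $5 = $17,905. Book value $85,645.
Year 3: 5,453 × $5 = $27,265. Book value $58,380.

$27,265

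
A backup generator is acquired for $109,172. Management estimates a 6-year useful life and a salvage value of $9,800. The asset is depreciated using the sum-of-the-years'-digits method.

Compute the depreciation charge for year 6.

Depreciable base = $109,172 − $9,800 = $99,372.
Sum of the years' digits = 6+5+4+3+2+1 = 21.
Year 1: $99,372 × 6/21 = $28,392. Book value $80,780.
Year 2: $99,372 × 5/21 = $23,660. Book value $57,120.
Year 3: $99,372 × 4/21 = $18,928. Book value $38,192.
Year 4: $99,372 × 3/21 = $14,196. Book value $23,996.
Year 5: $99,372 × 2/21 = $9,464. Book value $14,532.
Year 6: $99,372 × 1/21 = $4,732. Book value $9,800.

$4,732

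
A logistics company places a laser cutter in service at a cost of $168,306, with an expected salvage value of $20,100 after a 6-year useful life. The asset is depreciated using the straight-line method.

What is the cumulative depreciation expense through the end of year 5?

$123,505

Depreciable base = $168,306 − $20,100 = $148,206.
Annual expense = $148,206 / 6 = $24,701.
End of year 1: book value $143,605.
End of year 2: book value $118,904.
End of year 3: book value $94,203.
End of year 4: book value $69,502.
End of year 5: book value $44,801.
Accumulated through year 5 = $168,306 − $44,801 = $123,505.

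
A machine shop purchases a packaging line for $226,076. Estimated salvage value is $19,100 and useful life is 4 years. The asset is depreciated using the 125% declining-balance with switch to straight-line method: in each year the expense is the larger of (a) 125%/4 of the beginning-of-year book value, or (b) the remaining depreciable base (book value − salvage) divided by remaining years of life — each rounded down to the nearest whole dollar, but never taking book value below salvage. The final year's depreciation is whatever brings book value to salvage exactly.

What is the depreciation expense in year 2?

Depreciable base = $226,076 − $19,100 = $206,976.
Year 1: DB = ⌊$226,076 × 125%/4⌋ = $70,648; SL = ⌊$206,976/4⌋ = $51,744 → take DB $70,648. Book value $155,428.
Year 2: DB = ⌊$155,428 × 125%/4⌋ = $48,571; SL = ⌊$136,328/3⌋ = $45,442 → take DB $48,571. Book value $106,857.

$48,571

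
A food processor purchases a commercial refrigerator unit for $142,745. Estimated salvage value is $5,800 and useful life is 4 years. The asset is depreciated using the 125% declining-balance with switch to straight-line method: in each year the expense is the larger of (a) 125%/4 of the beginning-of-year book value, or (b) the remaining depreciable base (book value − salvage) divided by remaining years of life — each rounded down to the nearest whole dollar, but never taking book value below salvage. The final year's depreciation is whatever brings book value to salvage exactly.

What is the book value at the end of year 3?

Depreciable base = $142,745 − $5,800 = $136,945.
Year 1: DB = ⌊$142,745 × 125%/4⌋ = $44,607; SL = ⌊$136,945/4⌋ = $34,236 → take DB $44,607. Book value $98,138.
Year 2: DB = ⌊$98,138 × 125%/4⌋ = $30,668; SL = ⌊$92,338/3⌋ = $30,779 → take SL $30,779. Book value $67,359.
Year 3: DB = ⌊$67,359 × 125%/4⌋ = $21,049; SL = ⌊$61,559/2⌋ = $30,779 → take SL $30,779. Book value $36,580.

$36,580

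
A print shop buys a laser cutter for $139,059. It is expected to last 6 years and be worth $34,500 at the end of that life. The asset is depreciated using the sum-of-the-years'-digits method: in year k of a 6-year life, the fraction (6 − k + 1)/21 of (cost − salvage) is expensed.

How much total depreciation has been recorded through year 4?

$89,622

Depreciable base = $139,059 − $34,500 = $104,559.
Sum of the years' digits = 6+5+4+3+2+1 = 21.
Year 1: $104,559 × 6/21 = $29,874. Book value $109,185.
Year 2: $104,559 × 5/21 = $24,895. Book value $84,290.
Year 3: $104,559 × 4/21 = $19,916. Book value $64,374.
Year 4: $104,559 × 3/21 = $14,937. Book value $49,437.
Accumulated through year 4 = $139,059 − $49,437 = $89,622.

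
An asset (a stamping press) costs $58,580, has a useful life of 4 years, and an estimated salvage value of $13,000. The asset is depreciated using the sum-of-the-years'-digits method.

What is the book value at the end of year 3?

Depreciable base = $58,580 − $13,000 = $45,580.
Sum of the years' digits = 4+3+2+1 = 10.
Year 1: $45,580 × 4/10 = $18,232. Book value $40,348.
Year 2: $45,580 × 3/10 = $13,674. Book value $26,674.
Year 3: $45,580 × 2/10 = $9,116. Book value $17,558.

$17,558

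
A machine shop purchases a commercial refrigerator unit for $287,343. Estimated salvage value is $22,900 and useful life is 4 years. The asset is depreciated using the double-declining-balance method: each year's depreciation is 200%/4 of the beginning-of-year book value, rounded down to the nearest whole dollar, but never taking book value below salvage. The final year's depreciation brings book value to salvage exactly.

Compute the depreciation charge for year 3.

Depreciable base = $287,343 − $22,900 = $264,443.
Year 1: ⌊$287,343 × 200%/4⌋ = $143,671. Book value $143,672.
Year 2: ⌊$143,672 × 200%/4⌋ = $71,836. Book value $71,836.
Year 3: ⌊$71,836 × 200%/4⌋ = $35,918. Book value $35,918.

$35,918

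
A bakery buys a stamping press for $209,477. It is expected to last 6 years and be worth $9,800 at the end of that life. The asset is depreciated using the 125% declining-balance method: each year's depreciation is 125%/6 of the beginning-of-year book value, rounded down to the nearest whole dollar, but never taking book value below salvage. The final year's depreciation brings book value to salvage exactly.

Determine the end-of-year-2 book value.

$131,287

Depreciable base = $209,477 − $9,800 = $199,677.
Year 1: ⌊$209,477 × 125%/6⌋ = $43,641. Book value $165,836.
Year 2: ⌊$165,836 × 125%/6⌋ = $34,549. Book value $131,287.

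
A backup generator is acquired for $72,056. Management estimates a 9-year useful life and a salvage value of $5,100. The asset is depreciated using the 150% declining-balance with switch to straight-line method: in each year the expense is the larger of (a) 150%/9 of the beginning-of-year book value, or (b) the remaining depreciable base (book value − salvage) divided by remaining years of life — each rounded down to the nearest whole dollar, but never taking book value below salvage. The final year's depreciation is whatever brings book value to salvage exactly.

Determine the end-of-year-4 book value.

$34,750

Depreciable base = $72,056 − $5,100 = $66,956.
Year 1: DB = ⌊$72,056 × 150%/9⌋ = $12,009; SL = ⌊$66,956/9⌋ = $7,439 → take DB $12,009. Book value $60,047.
Year 2: DB = ⌊$60,047 × 150%/9⌋ = $10,007; SL = ⌊$54,947/8⌋ = $6,868 → take DB $10,007. Book value $50,040.
Year 3: DB = ⌊$50,040 × 150%/9⌋ = $8,340; SL = ⌊$44,940/7⌋ = $6,420 → take DB $8,340. Book value $41,700.
Year 4: DB = ⌊$41,700 × 150%/9⌋ = $6,950; SL = ⌊$36,600/6⌋ = $6,100 → take DB $6,950. Book value $34,750.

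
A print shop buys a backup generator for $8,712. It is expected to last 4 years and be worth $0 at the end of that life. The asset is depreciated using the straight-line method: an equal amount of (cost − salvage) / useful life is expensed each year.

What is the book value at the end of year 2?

Depreciable base = $8,712 − $0 = $8,712.
Annual expense = $8,712 / 4 = $2,178.
End of year 1: book value $6,534.
End of year 2: book value $4,356.

$4,356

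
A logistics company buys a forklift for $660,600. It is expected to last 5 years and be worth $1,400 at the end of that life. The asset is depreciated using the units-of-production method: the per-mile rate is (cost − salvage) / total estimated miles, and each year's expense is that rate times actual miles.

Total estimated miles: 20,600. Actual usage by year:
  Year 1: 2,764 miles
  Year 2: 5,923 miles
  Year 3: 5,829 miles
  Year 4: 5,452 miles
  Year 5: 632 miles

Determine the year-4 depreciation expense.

$174,464

Depreciable base = $660,600 − $1,400 = $659,200.
Rate = $659,200 / 20,600 miles = $32 per mile.
Year 1: 2,764 × $32 = $88,448. Book value $572,152.
Year 2: 5,923 × $32 = $189,536. Book value $382,616.
Year 3: 5,829 × $32 = $186,528. Book value $196,088.
Year 4: 5,452 × $32 = $174,464. Book value $21,624.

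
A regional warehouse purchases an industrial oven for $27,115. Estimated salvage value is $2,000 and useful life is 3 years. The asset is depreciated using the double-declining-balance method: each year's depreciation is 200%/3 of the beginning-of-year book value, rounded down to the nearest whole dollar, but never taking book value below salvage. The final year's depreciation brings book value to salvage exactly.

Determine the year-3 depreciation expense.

$1,013

Depreciable base = $27,115 − $2,000 = $25,115.
Year 1: ⌊$27,115 × 200%/3⌋ = $18,076. Book value $9,039.
Year 2: ⌊$9,039 × 200%/3⌋ = $6,026. Book value $3,013.
Year 3 (final): $3,013 − $2,000 = $1,013. Book value $2,000.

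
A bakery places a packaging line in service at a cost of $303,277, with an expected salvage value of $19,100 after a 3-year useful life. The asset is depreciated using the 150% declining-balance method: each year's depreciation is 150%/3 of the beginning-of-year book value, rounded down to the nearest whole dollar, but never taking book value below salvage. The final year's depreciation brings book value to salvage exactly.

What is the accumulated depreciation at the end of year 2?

$227,457

Depreciable base = $303,277 − $19,100 = $284,177.
Year 1: ⌊$303,277 × 150%/3⌋ = $151,638. Book value $151,639.
Year 2: ⌊$151,639 × 150%/3⌋ = $75,819. Book value $75,820.
Accumulated through year 2 = $303,277 − $75,820 = $227,457.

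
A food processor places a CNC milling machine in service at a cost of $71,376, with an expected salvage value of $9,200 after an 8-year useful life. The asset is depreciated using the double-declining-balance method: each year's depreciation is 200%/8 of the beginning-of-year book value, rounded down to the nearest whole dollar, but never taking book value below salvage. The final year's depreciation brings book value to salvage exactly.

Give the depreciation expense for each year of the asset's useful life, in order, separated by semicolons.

Depreciable base = $71,376 − $9,200 = $62,176.
Year 1: ⌊$71,376 × 200%/8⌋ = $17,844. Book value $53,532.
Year 2: ⌊$53,532 × 200%/8⌋ = $13,383. Book value $40,149.
Year 3: ⌊$40,149 × 200%/8⌋ = $10,037. Book value $30,112.
Year 4: ⌊$30,112 × 200%/8⌋ = $7,528. Book value $22,584.
Year 5: ⌊$22,584 × 200%/8⌋ = $5,646. Book value $16,938.
Year 6: ⌊$16,938 × 200%/8⌋ = $4,234. Book value $12,704.
Year 7: ⌊$12,704 × 200%/8⌋ = $3,176. Book value $9,528.
Year 8 (final): $9,528 − $9,200 = $328. Book value $9,200.

$17,844; $13,383; $10,037; $7,528; $5,646; $4,234; $3,176; $328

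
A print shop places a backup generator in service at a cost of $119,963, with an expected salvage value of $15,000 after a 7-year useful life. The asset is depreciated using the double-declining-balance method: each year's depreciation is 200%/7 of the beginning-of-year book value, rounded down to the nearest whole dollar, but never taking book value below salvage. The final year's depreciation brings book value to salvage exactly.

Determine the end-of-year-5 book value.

$22,306

Depreciable base = $119,963 − $15,000 = $104,963.
Year 1: ⌊$119,963 × 200%/7⌋ = $34,275. Book value $85,688.
Year 2: ⌊$85,688 × 200%/7⌋ = $24,482. Book value $61,206.
Year 3: ⌊$61,206 × 200%/7⌋ = $17,487. Book value $43,719.
Year 4: ⌊$43,719 × 200%/7⌋ = $12,491. Book value $31,228.
Year 5: ⌊$31,228 × 200%/7⌋ = $8,922. Book value $22,306.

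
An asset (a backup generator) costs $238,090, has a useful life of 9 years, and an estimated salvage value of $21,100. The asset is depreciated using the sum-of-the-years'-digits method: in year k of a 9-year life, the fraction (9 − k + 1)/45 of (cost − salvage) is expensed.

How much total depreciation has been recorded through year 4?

$144,660

Depreciable base = $238,090 − $21,100 = $216,990.
Sum of the years' digits = 9+8+7+6+5+4+3+2+1 = 45.
Year 1: $216,990 × 9/45 = $43,398. Book value $194,692.
Year 2: $216,990 × 8/45 = $38,576. Book value $156,116.
Year 3: $216,990 × 7/45 = $33,754. Book value $122,362.
Year 4: $216,990 × 6/45 = $28,932. Book value $93,430.
Accumulated through year 4 = $238,090 − $93,430 = $144,660.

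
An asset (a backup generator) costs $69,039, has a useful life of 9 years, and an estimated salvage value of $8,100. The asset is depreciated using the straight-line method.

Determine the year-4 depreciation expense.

$6,771

Depreciable base = $69,039 − $8,100 = $60,939.
Annual expense = $60,939 / 9 = $6,771.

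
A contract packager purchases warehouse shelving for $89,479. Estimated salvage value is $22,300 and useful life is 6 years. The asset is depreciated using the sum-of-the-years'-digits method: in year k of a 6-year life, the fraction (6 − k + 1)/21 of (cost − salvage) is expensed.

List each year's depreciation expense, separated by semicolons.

Depreciable base = $89,479 − $22,300 = $67,179.
Sum of the years' digits = 6+5+4+3+2+1 = 21.
Year 1: $67,179 × 6/21 = $19,194. Book value $70,285.
Year 2: $67,179 × 5/21 = $15,995. Book value $54,290.
Year 3: $67,179 × 4/21 = $12,796. Book value $41,494.
Year 4: $67,179 × 3/21 = $9,597. Book value $31,897.
Year 5: $67,179 × 2/21 = $6,398. Book value $25,499.
Year 6: $67,179 × 1/21 = $3,199. Book value $22,300.

$19,194; $15,995; $12,796; $9,597; $6,398; $3,199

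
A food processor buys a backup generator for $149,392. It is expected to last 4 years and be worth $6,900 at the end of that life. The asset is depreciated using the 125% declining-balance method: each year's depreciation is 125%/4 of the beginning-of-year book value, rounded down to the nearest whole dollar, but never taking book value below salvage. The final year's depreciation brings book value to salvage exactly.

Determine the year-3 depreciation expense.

Depreciable base = $149,392 − $6,900 = $142,492.
Year 1: ⌊$149,392 × 125%/4⌋ = $46,685. Book value $102,707.
Year 2: ⌊$102,707 × 125%/4⌋ = $32,095. Book value $70,612.
Year 3: ⌊$70,612 × 125%/4⌋ = $22,066. Book value $48,546.

$22,066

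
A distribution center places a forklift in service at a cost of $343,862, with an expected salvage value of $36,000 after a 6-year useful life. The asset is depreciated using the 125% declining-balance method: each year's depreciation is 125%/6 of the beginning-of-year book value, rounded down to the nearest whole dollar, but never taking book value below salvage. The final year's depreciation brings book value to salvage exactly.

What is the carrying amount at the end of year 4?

Depreciable base = $343,862 − $36,000 = $307,862.
Year 1: ⌊$343,862 × 125%/6⌋ = $71,637. Book value $272,225.
Year 2: ⌊$272,225 × 125%/6⌋ = $56,713. Book value $215,512.
Year 3: ⌊$215,512 × 125%/6⌋ = $44,898. Book value $170,614.
Year 4: ⌊$170,614 × 125%/6⌋ = $35,544. Book value $135,070.

$135,070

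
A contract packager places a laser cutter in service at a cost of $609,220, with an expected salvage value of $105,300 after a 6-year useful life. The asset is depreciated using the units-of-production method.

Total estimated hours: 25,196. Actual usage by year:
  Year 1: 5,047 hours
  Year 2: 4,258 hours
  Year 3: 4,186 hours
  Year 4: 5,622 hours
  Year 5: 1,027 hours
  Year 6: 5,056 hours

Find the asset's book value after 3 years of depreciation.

$339,400

Depreciable base = $609,220 − $105,300 = $503,920.
Rate = $503,920 / 25,196 hours = $20 per hour.
Year 1: 5,047 × $20 = $100,940. Book value $508,280.
Year 2: 4,258 × $20 = $85,160. Book value $423,120.
Year 3: 4,186 × $20 = $83,720. Book value $339,400.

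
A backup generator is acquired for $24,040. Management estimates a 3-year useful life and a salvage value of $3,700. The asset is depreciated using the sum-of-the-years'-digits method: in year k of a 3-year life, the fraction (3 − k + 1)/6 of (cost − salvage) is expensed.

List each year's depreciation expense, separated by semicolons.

$10,170; $6,780; $3,390

Depreciable base = $24,040 − $3,700 = $20,340.
Sum of the years' digits = 3+2+1 = 6.
Year 1: $20,340 × 3/6 = $10,170. Book value $13,870.
Year 2: $20,340 × 2/6 = $6,780. Book value $7,090.
Year 3: $20,340 × 1/6 = $3,390. Book value $3,700.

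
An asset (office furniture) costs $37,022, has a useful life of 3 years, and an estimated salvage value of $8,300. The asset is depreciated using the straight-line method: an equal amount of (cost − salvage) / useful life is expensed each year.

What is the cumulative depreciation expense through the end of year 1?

$9,574

Depreciable base = $37,022 − $8,300 = $28,722.
Annual expense = $28,722 / 3 = $9,574.
End of year 1: book value $27,448.
Accumulated through year 1 = $37,022 − $27,448 = $9,574.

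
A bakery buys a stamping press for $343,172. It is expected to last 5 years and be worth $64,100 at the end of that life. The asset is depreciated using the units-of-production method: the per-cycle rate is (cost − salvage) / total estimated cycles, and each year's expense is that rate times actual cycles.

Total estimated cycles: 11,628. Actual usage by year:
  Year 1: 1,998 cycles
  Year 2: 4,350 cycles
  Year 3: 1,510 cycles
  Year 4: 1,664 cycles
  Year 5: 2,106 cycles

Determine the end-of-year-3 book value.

Depreciable base = $343,172 − $64,100 = $279,072.
Rate = $279,072 / 11,628 cycles = $24 per cycle.
Year 1: 1,998 × $24 = $47,952. Book value $295,220.
Year 2: 4,350 × $24 = $104,400. Book value $190,820.
Year 3: 1,510 × $24 = $36,240. Book value $154,580.

$154,580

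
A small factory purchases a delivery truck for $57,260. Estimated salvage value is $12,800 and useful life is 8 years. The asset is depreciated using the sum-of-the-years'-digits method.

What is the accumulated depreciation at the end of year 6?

$40,755

Depreciable base = $57,260 − $12,800 = $44,460.
Sum of the years' digits = 8+7+6+5+4+3+2+1 = 36.
Year 1: $44,460 × 8/36 = $9,880. Book value $47,380.
Year 2: $44,460 × 7/36 = $8,645. Book value $38,735.
Year 3: $44,460 × 6/36 = $7,410. Book value $31,325.
Year 4: $44,460 × 5/36 = $6,175. Book value $25,150.
Year 5: $44,460 × 4/36 = $4,940. Book value $20,210.
Year 6: $44,460 × 3/36 = $3,705. Book value $16,505.
Accumulated through year 6 = $57,260 − $16,505 = $40,755.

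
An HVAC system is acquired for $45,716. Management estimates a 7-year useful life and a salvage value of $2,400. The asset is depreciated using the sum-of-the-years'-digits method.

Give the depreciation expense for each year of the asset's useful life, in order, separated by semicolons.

$10,829; $9,282; $7,735; $6,188; $4,641; $3,094; $1,547

Depreciable base = $45,716 − $2,400 = $43,316.
Sum of the years' digits = 7+6+5+4+3+2+1 = 28.
Year 1: $43,316 × 7/28 = $10,829. Book value $34,887.
Year 2: $43,316 × 6/28 = $9,282. Book value $25,605.
Year 3: $43,316 × 5/28 = $7,735. Book value $17,870.
Year 4: $43,316 × 4/28 = $6,188. Book value $11,682.
Year 5: $43,316 × 3/28 = $4,641. Book value $7,041.
Year 6: $43,316 × 2/28 = $3,094. Book value $3,947.
Year 7: $43,316 × 1/28 = $1,547. Book value $2,400.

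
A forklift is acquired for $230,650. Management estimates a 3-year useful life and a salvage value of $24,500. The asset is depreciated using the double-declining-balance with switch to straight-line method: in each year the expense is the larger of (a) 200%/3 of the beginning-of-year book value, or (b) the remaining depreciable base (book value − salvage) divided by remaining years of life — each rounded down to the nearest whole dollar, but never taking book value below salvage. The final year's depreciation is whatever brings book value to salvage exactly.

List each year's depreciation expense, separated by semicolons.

$153,766; $51,256; $1,128

Depreciable base = $230,650 − $24,500 = $206,150.
Year 1: DB = ⌊$230,650 × 200%/3⌋ = $153,766; SL = ⌊$206,150/3⌋ = $68,716 → take DB $153,766. Book value $76,884.
Year 2: DB = ⌊$76,884 × 200%/3⌋ = $51,256; SL = ⌊$52,384/2⌋ = $26,192 → take DB $51,256. Book value $25,628.
Year 3 (final): $25,628 − $24,500 = $1,128. Book value $24,500.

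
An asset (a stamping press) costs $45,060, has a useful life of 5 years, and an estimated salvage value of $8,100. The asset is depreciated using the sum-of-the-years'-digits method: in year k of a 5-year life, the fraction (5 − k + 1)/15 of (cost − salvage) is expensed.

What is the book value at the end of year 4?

Depreciable base = $45,060 − $8,100 = $36,960.
Sum of the years' digits = 5+4+3+2+1 = 15.
Year 1: $36,960 × 5/15 = $12,320. Book value $32,740.
Year 2: $36,960 × 4/15 = $9,856. Book value $22,884.
Year 3: $36,960 × 3/15 = $7,392. Book value $15,492.
Year 4: $36,960 × 2/15 = $4,928. Book value $10,564.

$10,564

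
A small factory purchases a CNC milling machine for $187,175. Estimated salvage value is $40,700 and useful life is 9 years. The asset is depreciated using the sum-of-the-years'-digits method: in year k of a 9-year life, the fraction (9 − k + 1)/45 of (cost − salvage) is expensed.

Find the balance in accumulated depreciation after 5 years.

Depreciable base = $187,175 − $40,700 = $146,475.
Sum of the years' digits = 9+8+7+6+5+4+3+2+1 = 45.
Year 1: $146,475 × 9/45 = $29,295. Book value $157,880.
Year 2: $146,475 × 8/45 = $26,040. Book value $131,840.
Year 3: $146,475 × 7/45 = $22,785. Book value $109,055.
Year 4: $146,475 × 6/45 = $19,530. Book value $89,525.
Year 5: $146,475 × 5/45 = $16,275. Book value $73,250.
Accumulated through year 5 = $187,175 − $73,250 = $113,925.

$113,925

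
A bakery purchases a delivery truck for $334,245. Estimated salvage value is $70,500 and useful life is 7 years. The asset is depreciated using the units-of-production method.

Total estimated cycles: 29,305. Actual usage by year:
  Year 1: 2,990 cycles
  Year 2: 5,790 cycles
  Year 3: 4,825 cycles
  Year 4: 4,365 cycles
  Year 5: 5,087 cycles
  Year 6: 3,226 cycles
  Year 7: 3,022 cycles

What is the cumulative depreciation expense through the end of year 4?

$161,730

Depreciable base = $334,245 − $70,500 = $263,745.
Rate = $263,745 / 29,305 cycles = $9 per cycle.
Year 1: 2,990 × $9 = $26,910. Book value $307,335.
Year 2: 5,790 × $9 = $52,110. Book value $255,225.
Year 3: 4,825 × $9 = $43,425. Book value $211,800.
Year 4: 4,365 × $9 = $39,285. Book value $172,515.
Accumulated through year 4 = $334,245 − $172,515 = $161,730.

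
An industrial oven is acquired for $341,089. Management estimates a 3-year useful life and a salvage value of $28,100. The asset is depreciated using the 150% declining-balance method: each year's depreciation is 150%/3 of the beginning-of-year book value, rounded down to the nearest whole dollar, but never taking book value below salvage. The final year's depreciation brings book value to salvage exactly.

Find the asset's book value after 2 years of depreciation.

Depreciable base = $341,089 − $28,100 = $312,989.
Year 1: ⌊$341,089 × 150%/3⌋ = $170,544. Book value $170,545.
Year 2: ⌊$170,545 × 150%/3⌋ = $85,272. Book value $85,273.

$85,273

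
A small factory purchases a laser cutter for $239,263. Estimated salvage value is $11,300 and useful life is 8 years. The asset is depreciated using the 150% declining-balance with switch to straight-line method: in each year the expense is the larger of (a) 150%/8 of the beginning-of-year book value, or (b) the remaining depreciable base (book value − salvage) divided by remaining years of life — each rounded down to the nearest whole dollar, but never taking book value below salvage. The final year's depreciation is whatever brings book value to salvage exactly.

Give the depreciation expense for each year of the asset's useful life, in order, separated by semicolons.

Depreciable base = $239,263 − $11,300 = $227,963.
Year 1: DB = ⌊$239,263 × 150%/8⌋ = $44,861; SL = ⌊$227,963/8⌋ = $28,495 → take DB $44,861. Book value $194,402.
Year 2: DB = ⌊$194,402 × 150%/8⌋ = $36,450; SL = ⌊$183,102/7⌋ = $26,157 → take DB $36,450. Book value $157,952.
Year 3: DB = ⌊$157,952 × 150%/8⌋ = $29,616; SL = ⌊$146,652/6⌋ = $24,442 → take DB $29,616. Book value $128,336.
Year 4: DB = ⌊$128,336 × 150%/8⌋ = $24,063; SL = ⌊$117,036/5⌋ = $23,407 → take DB $24,063. Book value $104,273.
Year 5: DB = ⌊$104,273 × 150%/8⌋ = $19,551; SL = ⌊$92,973/4⌋ = $23,243 → take SL $23,243. Book value $81,030.
Year 6: DB = ⌊$81,030 × 150%/8⌋ = $15,193; SL = ⌊$69,730/3⌋ = $23,243 → take SL $23,243. Book value $57,787.
Year 7: DB = ⌊$57,787 × 150%/8⌋ = $10,835; SL = ⌊$46,487/2⌋ = $23,243 → take SL $23,243. Book value $34,544.
Year 8 (final): $34,544 − $11,300 = $23,244. Book value $11,300.

$44,861; $36,450; $29,616; $24,063; $23,243; $23,243; $23,243; $23,244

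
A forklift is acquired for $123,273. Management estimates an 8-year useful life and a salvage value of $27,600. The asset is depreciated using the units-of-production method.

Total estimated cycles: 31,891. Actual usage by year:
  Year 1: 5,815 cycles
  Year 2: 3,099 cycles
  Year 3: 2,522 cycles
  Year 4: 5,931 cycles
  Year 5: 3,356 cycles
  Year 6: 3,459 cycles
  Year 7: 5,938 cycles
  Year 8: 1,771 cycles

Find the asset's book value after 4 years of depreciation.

$71,172

Depreciable base = $123,273 − $27,600 = $95,673.
Rate = $95,673 / 31,891 cycles = $3 per cycle.
Year 1: 5,815 × $3 = $17,445. Book value $105,828.
Year 2: 3,099 × $3 = $9,297. Book value $96,531.
Year 3: 2,522 × $3 = $7,566. Book value $88,965.
Year 4: 5,931 × $3 = $17,793. Book value $71,172.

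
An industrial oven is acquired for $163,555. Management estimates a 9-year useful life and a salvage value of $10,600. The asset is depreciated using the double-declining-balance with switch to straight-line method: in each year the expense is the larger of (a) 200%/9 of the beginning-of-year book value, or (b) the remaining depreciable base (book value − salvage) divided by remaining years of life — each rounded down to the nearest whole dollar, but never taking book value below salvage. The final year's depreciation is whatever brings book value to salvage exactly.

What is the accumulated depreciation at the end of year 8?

$144,418

Depreciable base = $163,555 − $10,600 = $152,955.
Year 1: DB = ⌊$163,555 × 200%/9⌋ = $36,345; SL = ⌊$152,955/9⌋ = $16,995 → take DB $36,345. Book value $127,210.
Year 2: DB = ⌊$127,210 × 200%/9⌋ = $28,268; SL = ⌊$116,610/8⌋ = $14,576 → take DB $28,268. Book value $98,942.
Year 3: DB = ⌊$98,942 × 200%/9⌋ = $21,987; SL = ⌊$88,342/7⌋ = $12,620 → take DB $21,987. Book value $76,955.
Year 4: DB = ⌊$76,955 × 200%/9⌋ = $17,101; SL = ⌊$66,355/6⌋ = $11,059 → take DB $17,101. Book value $59,854.
Year 5: DB = ⌊$59,854 × 200%/9⌋ = $13,300; SL = ⌊$49,254/5⌋ = $9,850 → take DB $13,300. Book value $46,554.
Year 6: DB = ⌊$46,554 × 200%/9⌋ = $10,345; SL = ⌊$35,954/4⌋ = $8,988 → take DB $10,345. Book value $36,209.
Year 7: DB = ⌊$36,209 × 200%/9⌋ = $8,046; SL = ⌊$25,609/3⌋ = $8,536 → take SL $8,536. Book value $27,673.
Year 8: DB = ⌊$27,673 × 200%/9⌋ = $6,149; SL = ⌊$17,073/2⌋ = $8,536 → take SL $8,536. Book value $19,137.
Accumulated through year 8 = $163,555 − $19,137 = $144,418.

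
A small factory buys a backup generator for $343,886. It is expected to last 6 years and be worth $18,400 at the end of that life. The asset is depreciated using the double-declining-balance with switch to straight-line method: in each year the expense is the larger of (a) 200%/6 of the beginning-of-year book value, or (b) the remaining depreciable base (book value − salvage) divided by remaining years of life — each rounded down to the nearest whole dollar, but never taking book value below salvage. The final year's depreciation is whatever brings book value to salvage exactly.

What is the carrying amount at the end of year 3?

$101,893

Depreciable base = $343,886 − $18,400 = $325,486.
Year 1: DB = ⌊$343,886 × 200%/6⌋ = $114,628; SL = ⌊$325,486/6⌋ = $54,247 → take DB $114,628. Book value $229,258.
Year 2: DB = ⌊$229,258 × 200%/6⌋ = $76,419; SL = ⌊$210,858/5⌋ = $42,171 → take DB $76,419. Book value $152,839.
Year 3: DB = ⌊$152,839 × 200%/6⌋ = $50,946; SL = ⌊$134,439/4⌋ = $33,609 → take DB $50,946. Book value $101,893.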